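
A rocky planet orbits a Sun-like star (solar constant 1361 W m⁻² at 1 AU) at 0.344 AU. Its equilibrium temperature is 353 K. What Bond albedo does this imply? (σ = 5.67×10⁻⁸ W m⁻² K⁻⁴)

Flux at 0.344 AU: S = 1361/0.344² = 1.15×10⁴ W m⁻².
From T_eq⁴ = S(1−A)/(4σ): 1−A = 4σT_eq⁴/S.
1−A = 4 × 5.67×10⁻⁸ × (353)⁴ / 1.15×10⁴ = 0.306.

A ≈ 0.69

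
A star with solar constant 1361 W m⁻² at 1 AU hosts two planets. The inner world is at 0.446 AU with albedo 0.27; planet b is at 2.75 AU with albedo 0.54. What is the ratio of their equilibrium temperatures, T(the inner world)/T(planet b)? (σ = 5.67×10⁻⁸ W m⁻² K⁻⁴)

T₁/T₂ ≈ 2.787

T_eq = [S₀(1−A)/(4σd²)]^(1/4), so T ∝ (1−A)^(1/4) / √d.
T₁ = [1361×0.73/(4×5.67×10⁻⁸×0.446²)]^(1/4) = 385.23 K.
T₂ = [1361×0.46/(4×5.67×10⁻⁸×2.75²)]^(1/4) = 138.22 K.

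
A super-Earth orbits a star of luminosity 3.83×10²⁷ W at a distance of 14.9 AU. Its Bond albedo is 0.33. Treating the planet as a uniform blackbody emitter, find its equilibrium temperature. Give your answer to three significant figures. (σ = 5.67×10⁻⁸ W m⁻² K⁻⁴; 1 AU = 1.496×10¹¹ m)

d = 14.9 AU = 2.23×10¹² m.
Flux: S = L/(4πd²) = 3.83×10²⁷/(4π×(2.23×10¹²)²) = 61.3 W m⁻².
Energy balance: absorbed = emitted ⇒ πR²·S(1−A) = 4πR²·σT_eq⁴, so T_eq⁴ = S(1−A)/(4σ).
T_eq = [61.3 × 0.67 / (4 × 5.67×10⁻⁸)]^(1/4) = (1.81×10⁸)^(1/4) = 116 K.

T_eq ≈ 116 K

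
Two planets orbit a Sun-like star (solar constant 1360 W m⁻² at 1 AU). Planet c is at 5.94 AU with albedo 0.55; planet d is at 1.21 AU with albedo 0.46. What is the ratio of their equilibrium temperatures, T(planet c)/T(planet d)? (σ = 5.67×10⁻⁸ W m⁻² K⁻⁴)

T_eq = [S₀(1−A)/(4σd²)]^(1/4), so T ∝ (1−A)^(1/4) / √d.
T₁ = [1360×0.45/(4×5.67×10⁻⁸×5.94²)]^(1/4) = 93.52 K.
T₂ = [1360×0.54/(4×5.67×10⁻⁸×1.21²)]^(1/4) = 216.86 K.

T₁/T₂ ≈ 0.431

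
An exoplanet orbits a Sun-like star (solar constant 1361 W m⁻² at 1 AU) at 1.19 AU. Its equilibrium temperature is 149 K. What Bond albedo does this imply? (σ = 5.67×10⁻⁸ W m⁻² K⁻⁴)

A ≈ 0.88

Flux at 1.19 AU: S = 1361/1.19² = 961 W m⁻².
From T_eq⁴ = S(1−A)/(4σ): 1−A = 4σT_eq⁴/S.
1−A = 4 × 5.67×10⁻⁸ × (149)⁴ / 961 = 0.116.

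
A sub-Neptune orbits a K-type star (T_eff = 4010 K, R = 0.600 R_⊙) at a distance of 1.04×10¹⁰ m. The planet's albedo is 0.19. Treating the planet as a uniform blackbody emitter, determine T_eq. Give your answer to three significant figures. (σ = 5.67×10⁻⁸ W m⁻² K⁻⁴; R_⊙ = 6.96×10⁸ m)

T_eq ≈ 539 K

R_⋆ = 0.600 × 6.96×10⁸ = 4.18×10⁸ m.
L = 4πR_⋆²σT_⋆⁴ = 4π(4.18×10⁸)² × 5.67×10⁻⁸ × (4010)⁴ = 3.21×10²⁵ W.
S = L/(4πd²) = 2.36×10⁴ W m⁻².
Energy balance: absorbed = emitted ⇒ πR²·S(1−A) = 4πR²·σT_eq⁴, so T_eq⁴ = S(1−A)/(4σ).
T_eq = [2.36×10⁴ × 0.81 / (4 × 5.67×10⁻⁸)]^(1/4) = (8.44×10¹⁰)^(1/4) = 539 K.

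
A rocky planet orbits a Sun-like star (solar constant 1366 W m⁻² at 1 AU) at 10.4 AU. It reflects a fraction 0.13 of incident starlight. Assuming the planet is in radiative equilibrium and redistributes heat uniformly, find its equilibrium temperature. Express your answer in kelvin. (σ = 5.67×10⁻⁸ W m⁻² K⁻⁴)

Flux at 10.4 AU: S = 1366/10.4² = 12.6 W m⁻².
Energy balance: absorbed = emitted ⇒ πR²·S(1−A) = 4πR²·σT_eq⁴, so T_eq⁴ = S(1−A)/(4σ).
T_eq = [12.6 × 0.87 / (4 × 5.67×10⁻⁸)]^(1/4) = (4.84×10⁷)^(1/4) = 83.4 K.

T_eq ≈ 83.4 K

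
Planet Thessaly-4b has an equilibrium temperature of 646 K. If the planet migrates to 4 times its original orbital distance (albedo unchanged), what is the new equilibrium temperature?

T_eq ≈ 323 K

T_eq ∝ L^(1/4) · d^(−1/2).
T′ = 646 / 4^(1/2) = 323 K.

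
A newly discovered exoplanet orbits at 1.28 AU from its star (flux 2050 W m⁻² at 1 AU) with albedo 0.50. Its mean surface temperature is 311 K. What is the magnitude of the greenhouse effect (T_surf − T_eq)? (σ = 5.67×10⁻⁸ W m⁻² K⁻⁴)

S = 2050/1.28² = 1251 W m⁻².
T_eq = [S(1−A)/(4σ)]^(1/4) = [1251×0.50/(4×5.67×10⁻⁸)]^(1/4) = 229.2 K.
ΔT = T_surf − T_eq = 311 − 229.2.

ΔT ≈ 81.8 K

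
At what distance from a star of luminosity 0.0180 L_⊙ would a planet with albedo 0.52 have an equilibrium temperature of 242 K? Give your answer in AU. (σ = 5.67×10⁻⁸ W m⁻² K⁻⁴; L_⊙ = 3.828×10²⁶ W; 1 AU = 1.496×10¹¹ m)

d ≈ 0.123 AU

L = 0.0180 × 3.828×10²⁶ = 6.89×10²⁴ W.
From T_eq⁴ = L(1−A)/(16πσd²): d = √[L(1−A)/(16πσT_eq⁴)].
d = √[6.89×10²⁴ × 0.48 / (16π × 5.67×10⁻⁸ × (242)⁴)] = 1.84×10¹⁰ m = 0.123 AU.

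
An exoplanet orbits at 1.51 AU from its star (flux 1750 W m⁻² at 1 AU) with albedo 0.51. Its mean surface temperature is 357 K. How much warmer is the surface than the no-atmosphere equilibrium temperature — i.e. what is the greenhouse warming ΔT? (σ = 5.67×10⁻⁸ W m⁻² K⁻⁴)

S = 1750/1.51² = 767.5 W m⁻².
T_eq = [S(1−A)/(4σ)]^(1/4) = [767.5×0.49/(4×5.67×10⁻⁸)]^(1/4) = 201.8 K.
ΔT = T_surf − T_eq = 357 − 201.8.

ΔT ≈ 155.2 K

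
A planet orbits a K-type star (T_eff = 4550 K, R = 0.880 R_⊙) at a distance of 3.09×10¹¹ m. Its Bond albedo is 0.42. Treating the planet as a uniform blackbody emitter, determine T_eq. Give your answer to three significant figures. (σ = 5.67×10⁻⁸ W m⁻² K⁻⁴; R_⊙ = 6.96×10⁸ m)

R_⋆ = 0.880 × 6.96×10⁸ = 6.12×10⁸ m.
L = 4πR_⋆²σT_⋆⁴ = 4π(6.12×10⁸)² × 5.67×10⁻⁸ × (4550)⁴ = 1.15×10²⁶ W.
S = L/(4πd²) = 95.5 W m⁻².
Energy balance: absorbed = emitted ⇒ πR²·S(1−A) = 4πR²·σT_eq⁴, so T_eq⁴ = S(1−A)/(4σ).
T_eq = [95.5 × 0.58 / (4 × 5.67×10⁻⁸)]^(1/4) = (2.44×10⁸)^(1/4) = 125 K.

T_eq ≈ 125 K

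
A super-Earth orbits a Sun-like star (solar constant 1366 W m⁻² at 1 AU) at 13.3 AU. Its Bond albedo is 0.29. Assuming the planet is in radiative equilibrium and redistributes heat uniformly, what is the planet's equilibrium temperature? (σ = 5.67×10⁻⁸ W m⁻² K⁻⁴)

Flux at 13.3 AU: S = 1366/13.3² = 7.72 W m⁻².
Energy balance: absorbed = emitted ⇒ πR²·S(1−A) = 4πR²·σT_eq⁴, so T_eq⁴ = S(1−A)/(4σ).
T_eq = [7.72 × 0.71 / (4 × 5.67×10⁻⁸)]^(1/4) = (2.42×10⁷)^(1/4) = 70.1 K.

T_eq ≈ 70.1 K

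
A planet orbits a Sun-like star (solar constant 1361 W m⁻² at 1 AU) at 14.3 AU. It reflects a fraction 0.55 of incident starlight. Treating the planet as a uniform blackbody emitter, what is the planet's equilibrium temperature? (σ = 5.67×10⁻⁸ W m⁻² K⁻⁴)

T_eq ≈ 60.3 K

Flux at 14.3 AU: S = 1361/14.3² = 6.66 W m⁻².
Energy balance: absorbed = emitted ⇒ πR²·S(1−A) = 4πR²·σT_eq⁴, so T_eq⁴ = S(1−A)/(4σ).
T_eq = [6.66 × 0.45 / (4 × 5.67×10⁻⁸)]^(1/4) = (1.32×10⁷)^(1/4) = 60.3 K.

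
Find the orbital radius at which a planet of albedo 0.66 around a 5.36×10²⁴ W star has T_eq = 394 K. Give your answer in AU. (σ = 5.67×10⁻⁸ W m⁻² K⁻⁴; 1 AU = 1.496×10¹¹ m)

From T_eq⁴ = L(1−A)/(16πσd²): d = √[L(1−A)/(16πσT_eq⁴)].
d = √[5.36×10²⁴ × 0.34 / (16π × 5.67×10⁻⁸ × (394)⁴)] = 5.15×10⁹ m = 0.0344 AU.

d ≈ 0.0344 AU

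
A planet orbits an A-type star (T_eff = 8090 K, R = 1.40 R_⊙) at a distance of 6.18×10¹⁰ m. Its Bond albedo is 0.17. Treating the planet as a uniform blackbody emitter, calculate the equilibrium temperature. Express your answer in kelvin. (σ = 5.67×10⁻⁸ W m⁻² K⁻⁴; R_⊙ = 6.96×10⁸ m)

T_eq ≈ 686 K

R_⋆ = 1.40 × 6.96×10⁸ = 9.74×10⁸ m.
L = 4πR_⋆²σT_⋆⁴ = 4π(9.74×10⁸)² × 5.67×10⁻⁸ × (8090)⁴ = 2.90×10²⁷ W.
S = L/(4πd²) = 6.04×10⁴ W m⁻².
Energy balance: absorbed = emitted ⇒ πR²·S(1−A) = 4πR²·σT_eq⁴, so T_eq⁴ = S(1−A)/(4σ).
T_eq = [6.04×10⁴ × 0.83 / (4 × 5.67×10⁻⁸)]^(1/4) = (2.21×10¹¹)^(1/4) = 686 K.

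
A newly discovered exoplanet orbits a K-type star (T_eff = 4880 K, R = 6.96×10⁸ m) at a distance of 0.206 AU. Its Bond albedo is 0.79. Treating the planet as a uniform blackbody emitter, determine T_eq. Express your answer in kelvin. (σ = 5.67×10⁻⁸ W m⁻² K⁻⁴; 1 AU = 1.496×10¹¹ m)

d = 0.206 AU = 3.08×10¹⁰ m.
L = 4πR_⋆²σT_⋆⁴ = 4π(6.96×10⁸)² × 5.67×10⁻⁸ × (4880)⁴ = 1.96×10²⁶ W.
S = L/(4πd²) = 1.64×10⁴ W m⁻².
Energy balance: absorbed = emitted ⇒ πR²·S(1−A) = 4πR²·σT_eq⁴, so T_eq⁴ = S(1−A)/(4σ).
T_eq = [1.64×10⁴ × 0.21 / (4 × 5.67×10⁻⁸)]^(1/4) = (1.52×10¹⁰)^(1/4) = 351 K.

T_eq ≈ 351 K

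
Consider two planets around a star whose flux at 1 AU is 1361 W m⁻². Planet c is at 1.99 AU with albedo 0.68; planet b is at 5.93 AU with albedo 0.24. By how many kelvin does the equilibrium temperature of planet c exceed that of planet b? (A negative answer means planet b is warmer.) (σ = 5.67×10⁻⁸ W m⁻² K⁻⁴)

ΔT ≈ 41.7 K

T_eq = [S₀(1−A)/(4σd²)]^(1/4), so T ∝ (1−A)^(1/4) / √d.
T₁ = [1361×0.32/(4×5.67×10⁻⁸×1.99²)]^(1/4) = 148.39 K.
T₂ = [1361×0.76/(4×5.67×10⁻⁸×5.93²)]^(1/4) = 106.72 K.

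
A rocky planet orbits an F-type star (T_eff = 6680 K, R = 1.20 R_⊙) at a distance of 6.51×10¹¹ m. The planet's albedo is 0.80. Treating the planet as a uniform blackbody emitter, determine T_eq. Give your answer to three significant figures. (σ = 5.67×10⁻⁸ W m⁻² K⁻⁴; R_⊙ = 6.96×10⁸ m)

R_⋆ = 1.20 × 6.96×10⁸ = 8.35×10⁸ m.
L = 4πR_⋆²σT_⋆⁴ = 4π(8.35×10⁸)² × 5.67×10⁻⁸ × (6680)⁴ = 9.90×10²⁶ W.
S = L/(4πd²) = 186 W m⁻².
Energy balance: absorbed = emitted ⇒ πR²·S(1−A) = 4πR²·σT_eq⁴, so T_eq⁴ = S(1−A)/(4σ).
T_eq = [186 × 0.20 / (4 × 5.67×10⁻⁸)]^(1/4) = (1.64×10⁸)^(1/4) = 113 K.

T_eq ≈ 113 K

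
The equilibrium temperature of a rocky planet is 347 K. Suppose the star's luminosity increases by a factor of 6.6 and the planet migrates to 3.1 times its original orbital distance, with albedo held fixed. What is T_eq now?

T_eq ≈ 316 K

T_eq ∝ L^(1/4) · d^(−1/2).
T′ = 347 × 6.6^(1/4) / 3.1^(1/2) = 316 K.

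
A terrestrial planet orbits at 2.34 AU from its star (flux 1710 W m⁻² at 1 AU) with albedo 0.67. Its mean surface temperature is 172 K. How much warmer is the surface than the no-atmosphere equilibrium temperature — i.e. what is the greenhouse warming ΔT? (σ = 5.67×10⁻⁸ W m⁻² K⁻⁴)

ΔT ≈ 26.0 K

S = 1710/2.34² = 312.3 W m⁻².
T_eq = [S(1−A)/(4σ)]^(1/4) = [312.3×0.33/(4×5.67×10⁻⁸)]^(1/4) = 146.0 K.
ΔT = T_surf − T_eq = 172 − 146.0.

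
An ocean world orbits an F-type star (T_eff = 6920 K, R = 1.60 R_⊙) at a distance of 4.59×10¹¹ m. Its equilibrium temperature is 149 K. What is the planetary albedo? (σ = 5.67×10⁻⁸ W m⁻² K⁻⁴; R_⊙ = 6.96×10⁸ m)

R_⋆ = 1.60 × 6.96×10⁸ = 1.11×10⁹ m.
L = 4πR_⋆²σT_⋆⁴ = 4π(1.11×10⁹)² × 5.67×10⁻⁸ × (6920)⁴ = 2.03×10²⁷ W.
S = L/(4πd²) = 765 W m⁻².
From T_eq⁴ = S(1−A)/(4σ): 1−A = 4σT_eq⁴/S.
1−A = 4 × 5.67×10⁻⁸ × (149)⁴ / 765 = 0.146.

A ≈ 0.85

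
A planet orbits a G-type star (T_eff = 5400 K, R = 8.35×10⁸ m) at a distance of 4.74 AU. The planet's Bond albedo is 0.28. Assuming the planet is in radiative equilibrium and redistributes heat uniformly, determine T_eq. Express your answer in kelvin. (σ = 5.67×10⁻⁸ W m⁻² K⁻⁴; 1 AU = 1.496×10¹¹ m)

d = 4.74 AU = 7.09×10¹¹ m.
L = 4πR_⋆²σT_⋆⁴ = 4π(8.35×10⁸)² × 5.67×10⁻⁸ × (5400)⁴ = 4.22×10²⁶ W.
S = L/(4πd²) = 66.9 W m⁻².
Energy balance: absorbed = emitted ⇒ πR²·S(1−A) = 4πR²·σT_eq⁴, so T_eq⁴ = S(1−A)/(4σ).
T_eq = [66.9 × 0.72 / (4 × 5.67×10⁻⁸)]^(1/4) = (2.12×10⁸)^(1/4) = 121 K.

T_eq ≈ 121 K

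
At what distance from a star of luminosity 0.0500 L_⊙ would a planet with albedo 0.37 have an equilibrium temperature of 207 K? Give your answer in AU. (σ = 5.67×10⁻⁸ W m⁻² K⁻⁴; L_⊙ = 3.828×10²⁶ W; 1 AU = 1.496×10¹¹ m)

d ≈ 0.321 AU

L = 0.0500 × 3.828×10²⁶ = 1.91×10²⁵ W.
From T_eq⁴ = L(1−A)/(16πσd²): d = √[L(1−A)/(16πσT_eq⁴)].
d = √[1.91×10²⁵ × 0.63 / (16π × 5.67×10⁻⁸ × (207)⁴)] = 4.80×10¹⁰ m = 0.321 AU.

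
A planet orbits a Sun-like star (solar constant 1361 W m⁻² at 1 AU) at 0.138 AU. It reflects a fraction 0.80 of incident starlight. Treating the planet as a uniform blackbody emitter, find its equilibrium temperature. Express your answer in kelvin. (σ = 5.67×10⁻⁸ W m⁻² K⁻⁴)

Flux at 0.138 AU: S = 1361/0.138² = 7.15×10⁴ W m⁻².
Energy balance: absorbed = emitted ⇒ πR²·S(1−A) = 4πR²·σT_eq⁴, so T_eq⁴ = S(1−A)/(4σ).
T_eq = [7.15×10⁴ × 0.20 / (4 × 5.67×10⁻⁸)]^(1/4) = (6.30×10¹⁰)^(1/4) = 501 K.

T_eq ≈ 501 K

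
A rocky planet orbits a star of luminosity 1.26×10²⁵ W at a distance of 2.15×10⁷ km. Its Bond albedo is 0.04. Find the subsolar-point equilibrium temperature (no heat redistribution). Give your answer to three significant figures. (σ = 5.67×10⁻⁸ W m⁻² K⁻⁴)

T_ss ≈ 438 K

d = 2.15×10⁷ km = 2.15×10¹⁰ m.
Flux: S = L/(4πd²) = 1.26×10²⁵/(4π×(2.15×10¹⁰)²) = 2170 W m⁻².
At the subsolar point the surface absorbs S(1−A) and emits σT⁴ per unit area — no factor of 4, since only the local patch is in balance.
T = [2170 × 0.96 / 5.67×10⁻⁸]^(1/4) = (3.67×10¹⁰)^(1/4) = 438 K.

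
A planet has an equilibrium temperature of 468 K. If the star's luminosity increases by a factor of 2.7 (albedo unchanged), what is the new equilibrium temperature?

T_eq ∝ L^(1/4) · d^(−1/2).
T′ = 468 × 2.7^(1/4) = 600 K.

T_eq ≈ 600 K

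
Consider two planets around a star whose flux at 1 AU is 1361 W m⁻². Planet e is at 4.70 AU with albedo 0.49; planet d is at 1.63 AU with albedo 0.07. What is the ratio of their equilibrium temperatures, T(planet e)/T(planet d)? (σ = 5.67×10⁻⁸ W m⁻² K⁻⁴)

T_eq = [S₀(1−A)/(4σd²)]^(1/4), so T ∝ (1−A)^(1/4) / √d.
T₁ = [1361×0.51/(4×5.67×10⁻⁸×4.70²)]^(1/4) = 108.49 K.
T₂ = [1361×0.93/(4×5.67×10⁻⁸×1.63²)]^(1/4) = 214.08 K.

T₁/T₂ ≈ 0.507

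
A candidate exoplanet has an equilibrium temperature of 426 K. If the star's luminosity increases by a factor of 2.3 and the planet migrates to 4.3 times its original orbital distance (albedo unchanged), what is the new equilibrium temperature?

T_eq ∝ L^(1/4) · d^(−1/2).
T′ = 426 × 2.3^(1/4) / 4.3^(1/2) = 253 K.

T_eq ≈ 253 K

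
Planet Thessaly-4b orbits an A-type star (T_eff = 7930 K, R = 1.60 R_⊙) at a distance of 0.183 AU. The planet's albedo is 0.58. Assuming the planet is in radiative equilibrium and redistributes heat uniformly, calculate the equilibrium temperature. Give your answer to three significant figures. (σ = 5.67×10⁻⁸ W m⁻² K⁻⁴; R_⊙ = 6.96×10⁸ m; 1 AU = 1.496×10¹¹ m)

R_⋆ = 1.60 × 6.96×10⁸ = 1.11×10⁹ m.
d = 0.183 AU = 2.74×10¹⁰ m.
L = 4πR_⋆²σT_⋆⁴ = 4π(1.11×10⁹)² × 5.67×10⁻⁸ × (7930)⁴ = 3.49×10²⁷ W.
S = L/(4πd²) = 3.71×10⁵ W m⁻².
Energy balance: absorbed = emitted ⇒ πR²·S(1−A) = 4πR²·σT_eq⁴, so T_eq⁴ = S(1−A)/(4σ).
T_eq = [3.71×10⁵ × 0.42 / (4 × 5.67×10⁻⁸)]^(1/4) = (6.87×10¹¹)^(1/4) = 910 K.

T_eq ≈ 910 K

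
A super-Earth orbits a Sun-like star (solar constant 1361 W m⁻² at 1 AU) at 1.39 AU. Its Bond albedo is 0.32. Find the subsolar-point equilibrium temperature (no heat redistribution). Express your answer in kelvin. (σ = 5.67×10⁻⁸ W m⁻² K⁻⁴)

Flux at 1.39 AU: S = 1361/1.39² = 704 W m⁻².
At the subsolar point the surface absorbs S(1−A) and emits σT⁴ per unit area — no factor of 4, since only the local patch is in balance.
T = [704 × 0.68 / 5.67×10⁻⁸]^(1/4) = (8.45×10⁹)^(1/4) = 303 K.

T_ss ≈ 303 K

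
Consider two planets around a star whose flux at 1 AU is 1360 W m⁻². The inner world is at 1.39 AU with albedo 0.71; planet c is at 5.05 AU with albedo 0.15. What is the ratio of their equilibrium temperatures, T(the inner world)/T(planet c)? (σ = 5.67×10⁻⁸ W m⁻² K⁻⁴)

T₁/T₂ ≈ 1.457

T_eq = [S₀(1−A)/(4σd²)]^(1/4), so T ∝ (1−A)^(1/4) / √d.
T₁ = [1360×0.29/(4×5.67×10⁻⁸×1.39²)]^(1/4) = 173.21 K.
T₂ = [1360×0.85/(4×5.67×10⁻⁸×5.05²)]^(1/4) = 118.90 K.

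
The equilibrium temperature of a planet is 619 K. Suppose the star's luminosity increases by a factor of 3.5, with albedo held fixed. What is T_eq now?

T_eq ∝ L^(1/4) · d^(−1/2).
T′ = 619 × 3.5^(1/4) = 847 K.

T_eq ≈ 847 K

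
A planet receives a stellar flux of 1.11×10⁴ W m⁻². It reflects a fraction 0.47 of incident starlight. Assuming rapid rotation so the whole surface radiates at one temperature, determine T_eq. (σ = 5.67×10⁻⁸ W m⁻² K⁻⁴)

Energy balance: absorbed = emitted ⇒ πR²·S(1−A) = 4πR²·σT_eq⁴, so T_eq⁴ = S(1−A)/(4σ).
T_eq = [1.11×10⁴ × 0.53 / (4 × 5.67×10⁻⁸)]^(1/4) = (2.59×10¹⁰)^(1/4) = 401 K.

T_eq ≈ 401 K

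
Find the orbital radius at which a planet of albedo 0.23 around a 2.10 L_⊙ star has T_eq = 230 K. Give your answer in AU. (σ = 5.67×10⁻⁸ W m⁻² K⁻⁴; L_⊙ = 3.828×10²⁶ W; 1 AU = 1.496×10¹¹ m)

L = 2.10 × 3.828×10²⁶ = 8.04×10²⁶ W.
From T_eq⁴ = L(1−A)/(16πσd²): d = √[L(1−A)/(16πσT_eq⁴)].
d = √[8.04×10²⁶ × 0.77 / (16π × 5.67×10⁻⁸ × (230)⁴)] = 2.79×10¹¹ m = 1.86 AU.

d ≈ 1.86 AU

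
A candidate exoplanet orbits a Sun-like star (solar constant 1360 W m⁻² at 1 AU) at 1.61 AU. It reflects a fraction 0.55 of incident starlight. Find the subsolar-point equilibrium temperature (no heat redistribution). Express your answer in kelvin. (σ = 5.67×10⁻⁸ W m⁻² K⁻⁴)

T_ss ≈ 254 K

Flux at 1.61 AU: S = 1360/1.61² = 525 W m⁻².
At the subsolar point the surface absorbs S(1−A) and emits σT⁴ per unit area — no factor of 4, since only the local patch is in balance.
T = [525 × 0.45 / 5.67×10⁻⁸]^(1/4) = (4.16×10⁹)^(1/4) = 254 K.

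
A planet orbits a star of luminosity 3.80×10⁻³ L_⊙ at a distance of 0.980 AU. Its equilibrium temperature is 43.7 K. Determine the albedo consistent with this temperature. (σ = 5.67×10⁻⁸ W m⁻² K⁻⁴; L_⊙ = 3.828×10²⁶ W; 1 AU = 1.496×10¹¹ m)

d = 0.980 AU = 1.47×10¹¹ m.
L = 3.80×10⁻³ × 3.828×10²⁶ = 1.45×10²⁴ W.
Flux: S = L/(4πd²) = 1.45×10²⁴/(4π×(1.47×10¹¹)²) = 5.39 W m⁻².
From T_eq⁴ = S(1−A)/(4σ): 1−A = 4σT_eq⁴/S.
1−A = 4 × 5.67×10⁻⁸ × (43.7)⁴ / 5.39 = 0.154.

A ≈ 0.85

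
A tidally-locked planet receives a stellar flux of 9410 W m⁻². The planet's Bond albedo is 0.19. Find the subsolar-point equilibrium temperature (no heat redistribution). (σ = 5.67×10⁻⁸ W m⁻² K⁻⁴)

At the subsolar point the surface absorbs S(1−A) and emits σT⁴ per unit area — no factor of 4, since only the local patch is in balance.
T = [9410 × 0.81 / 5.67×10⁻⁸]^(1/4) = (1.34×10¹¹)^(1/4) = 606 K.

T_ss ≈ 606 K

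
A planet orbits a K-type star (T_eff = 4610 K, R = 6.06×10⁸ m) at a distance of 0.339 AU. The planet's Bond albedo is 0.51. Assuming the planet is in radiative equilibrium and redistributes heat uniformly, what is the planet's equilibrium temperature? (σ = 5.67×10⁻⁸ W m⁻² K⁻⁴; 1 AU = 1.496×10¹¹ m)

d = 0.339 AU = 5.07×10¹⁰ m.
L = 4πR_⋆²σT_⋆⁴ = 4π(6.06×10⁸)² × 5.67×10⁻⁸ × (4610)⁴ = 1.18×10²⁶ W.
S = L/(4πd²) = 3660 W m⁻².
Energy balance: absorbed = emitted ⇒ πR²·S(1−A) = 4πR²·σT_eq⁴, so T_eq⁴ = S(1−A)/(4σ).
T_eq = [3660 × 0.49 / (4 × 5.67×10⁻⁸)]^(1/4) = (7.90×10⁹)^(1/4) = 298 K.

T_eq ≈ 298 K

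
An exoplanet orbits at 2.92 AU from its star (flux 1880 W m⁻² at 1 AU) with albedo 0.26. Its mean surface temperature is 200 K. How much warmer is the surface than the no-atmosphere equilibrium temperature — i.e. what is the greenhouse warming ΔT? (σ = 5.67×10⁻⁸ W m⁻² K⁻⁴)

ΔT ≈ 36.2 K

S = 1880/2.92² = 220.5 W m⁻².
T_eq = [S(1−A)/(4σ)]^(1/4) = [220.5×0.74/(4×5.67×10⁻⁸)]^(1/4) = 163.8 K.
ΔT = T_surf − T_eq = 200 − 163.8.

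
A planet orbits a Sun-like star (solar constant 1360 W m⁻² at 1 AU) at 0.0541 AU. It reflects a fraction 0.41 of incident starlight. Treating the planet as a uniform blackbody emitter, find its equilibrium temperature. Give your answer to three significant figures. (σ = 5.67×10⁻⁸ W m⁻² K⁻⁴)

T_eq ≈ 1050 K

Flux at 0.0541 AU: S = 1360/0.0541² = 4.65×10⁵ W m⁻².
Energy balance: absorbed = emitted ⇒ πR²·S(1−A) = 4πR²·σT_eq⁴, so T_eq⁴ = S(1−A)/(4σ).
T_eq = [4.65×10⁵ × 0.59 / (4 × 5.67×10⁻⁸)]^(1/4) = (1.21×10¹²)^(1/4) = 1050 K.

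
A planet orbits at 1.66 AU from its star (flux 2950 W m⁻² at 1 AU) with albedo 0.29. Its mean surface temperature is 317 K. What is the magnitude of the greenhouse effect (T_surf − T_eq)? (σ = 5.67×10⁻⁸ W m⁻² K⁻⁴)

S = 2950/1.66² = 1071 W m⁻².
T_eq = [S(1−A)/(4σ)]^(1/4) = [1071×0.71/(4×5.67×10⁻⁸)]^(1/4) = 240.6 K.
ΔT = T_surf − T_eq = 317 − 240.6.

ΔT ≈ 76.4 K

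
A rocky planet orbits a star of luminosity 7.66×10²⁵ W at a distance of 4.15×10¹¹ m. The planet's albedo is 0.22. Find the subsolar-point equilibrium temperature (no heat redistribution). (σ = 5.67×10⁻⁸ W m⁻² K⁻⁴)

T_ss ≈ 149 K

Flux: S = L/(4πd²) = 7.66×10²⁵/(4π×(4.15×10¹¹)²) = 35.4 W m⁻².
At the subsolar point the surface absorbs S(1−A) and emits σT⁴ per unit area — no factor of 4, since only the local patch is in balance.
T = [35.4 × 0.78 / 5.67×10⁻⁸]^(1/4) = (4.87×10⁸)^(1/4) = 149 K.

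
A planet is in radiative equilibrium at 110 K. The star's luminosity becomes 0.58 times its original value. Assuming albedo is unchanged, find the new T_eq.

T_eq ∝ L^(1/4) · d^(−1/2).
T′ = 110 × 0.58^(1/4) = 96.0 K.

T_eq ≈ 96.0 K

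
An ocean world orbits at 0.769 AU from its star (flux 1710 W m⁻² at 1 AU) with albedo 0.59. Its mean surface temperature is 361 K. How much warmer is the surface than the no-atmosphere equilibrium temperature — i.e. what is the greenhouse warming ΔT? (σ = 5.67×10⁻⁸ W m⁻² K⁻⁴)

S = 1710/0.769² = 2892 W m⁻².
T_eq = [S(1−A)/(4σ)]^(1/4) = [2892×0.41/(4×5.67×10⁻⁸)]^(1/4) = 268.9 K.
ΔT = T_surf − T_eq = 361 − 268.9.

ΔT ≈ 92.1 K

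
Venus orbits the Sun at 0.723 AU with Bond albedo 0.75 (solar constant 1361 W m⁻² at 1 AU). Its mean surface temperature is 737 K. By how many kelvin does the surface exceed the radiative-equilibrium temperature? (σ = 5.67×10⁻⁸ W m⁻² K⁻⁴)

ΔT ≈ 505.5 K

S = 1361/0.723² = 2604 W m⁻².
T_eq = [S(1−A)/(4σ)]^(1/4) = [2604×0.25/(4×5.67×10⁻⁸)]^(1/4) = 231.5 K.
ΔT = T_surf − T_eq = 737 − 231.5.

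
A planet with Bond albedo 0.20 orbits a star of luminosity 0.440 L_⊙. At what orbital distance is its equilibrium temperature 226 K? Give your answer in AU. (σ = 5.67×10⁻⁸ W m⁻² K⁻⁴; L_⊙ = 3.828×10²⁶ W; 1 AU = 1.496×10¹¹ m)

L = 0.440 × 3.828×10²⁶ = 1.68×10²⁶ W.
From T_eq⁴ = L(1−A)/(16πσd²): d = √[L(1−A)/(16πσT_eq⁴)].
d = √[1.68×10²⁶ × 0.80 / (16π × 5.67×10⁻⁸ × (226)⁴)] = 1.35×10¹¹ m = 0.900 AU.

d ≈ 0.900 AU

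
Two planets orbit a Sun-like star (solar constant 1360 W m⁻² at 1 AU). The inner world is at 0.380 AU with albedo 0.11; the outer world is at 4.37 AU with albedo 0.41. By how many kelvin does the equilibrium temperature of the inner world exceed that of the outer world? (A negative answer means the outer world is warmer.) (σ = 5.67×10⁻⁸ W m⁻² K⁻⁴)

ΔT ≈ 321.8 K

T_eq = [S₀(1−A)/(4σd²)]^(1/4), so T ∝ (1−A)^(1/4) / √d.
T₁ = [1360×0.89/(4×5.67×10⁻⁸×0.380²)]^(1/4) = 438.46 K.
T₂ = [1360×0.59/(4×5.67×10⁻⁸×4.37²)]^(1/4) = 116.67 K.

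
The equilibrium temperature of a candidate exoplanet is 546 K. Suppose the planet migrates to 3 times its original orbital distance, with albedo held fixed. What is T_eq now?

T_eq ∝ L^(1/4) · d^(−1/2).
T′ = 546 / 3^(1/2) = 315 K.

T_eq ≈ 315 K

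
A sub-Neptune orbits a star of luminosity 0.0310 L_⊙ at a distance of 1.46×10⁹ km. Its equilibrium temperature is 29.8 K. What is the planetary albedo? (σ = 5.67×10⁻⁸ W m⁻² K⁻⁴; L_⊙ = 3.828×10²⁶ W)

d = 1.46×10⁹ km = 1.46×10¹² m.
L = 0.0310 × 3.828×10²⁶ = 1.19×10²⁵ W.
Flux: S = L/(4πd²) = 1.19×10²⁵/(4π×(1.46×10¹²)²) = 0.443 W m⁻².
From T_eq⁴ = S(1−A)/(4σ): 1−A = 4σT_eq⁴/S.
1−A = 4 × 5.67×10⁻⁸ × (29.8)⁴ / 0.443 = 0.404.

A ≈ 0.60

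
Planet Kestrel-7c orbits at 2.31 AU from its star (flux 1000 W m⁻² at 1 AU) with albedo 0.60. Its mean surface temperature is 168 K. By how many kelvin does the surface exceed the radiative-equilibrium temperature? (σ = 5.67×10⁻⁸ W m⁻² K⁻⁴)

S = 1000/2.31² = 187.4 W m⁻².
T_eq = [S(1−A)/(4σ)]^(1/4) = [187.4×0.40/(4×5.67×10⁻⁸)]^(1/4) = 134.8 K.
ΔT = T_surf − T_eq = 168 − 134.8.

ΔT ≈ 33.2 K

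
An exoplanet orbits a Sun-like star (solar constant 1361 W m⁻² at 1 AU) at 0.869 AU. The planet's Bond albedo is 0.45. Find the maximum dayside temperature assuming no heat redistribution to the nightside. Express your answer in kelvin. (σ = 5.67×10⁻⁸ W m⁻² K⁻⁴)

Flux at 0.869 AU: S = 1361/0.869² = 1800 W m⁻².
With no redistribution each surface element balances locally: S(1−A) = σT⁴.
T = [1800 × 0.55 / 5.67×10⁻⁸]^(1/4) = (1.75×10¹⁰)^(1/4) = 364 K.

T_ss ≈ 364 K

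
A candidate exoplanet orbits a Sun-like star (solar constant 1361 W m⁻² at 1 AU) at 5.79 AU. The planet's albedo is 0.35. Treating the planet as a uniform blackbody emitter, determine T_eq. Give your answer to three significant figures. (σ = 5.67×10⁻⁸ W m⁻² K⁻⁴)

Flux at 5.79 AU: S = 1361/5.79² = 40.6 W m⁻².
Energy balance: absorbed = emitted ⇒ πR²·S(1−A) = 4πR²·σT_eq⁴, so T_eq⁴ = S(1−A)/(4σ).
T_eq = [40.6 × 0.65 / (4 × 5.67×10⁻⁸)]^(1/4) = (1.16×10⁸)^(1/4) = 104 K.

T_eq ≈ 104 K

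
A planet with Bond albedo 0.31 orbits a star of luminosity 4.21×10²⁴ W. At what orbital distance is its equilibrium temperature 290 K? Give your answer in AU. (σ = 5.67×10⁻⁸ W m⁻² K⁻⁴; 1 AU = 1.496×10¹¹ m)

From T_eq⁴ = L(1−A)/(16πσd²): d = √[L(1−A)/(16πσT_eq⁴)].
d = √[4.21×10²⁴ × 0.69 / (16π × 5.67×10⁻⁸ × (290)⁴)] = 1.20×10¹⁰ m = 0.0802 AU.

d ≈ 0.0802 AU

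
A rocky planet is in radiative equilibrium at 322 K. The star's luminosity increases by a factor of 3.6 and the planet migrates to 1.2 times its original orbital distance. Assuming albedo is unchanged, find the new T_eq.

T_eq ∝ L^(1/4) · d^(−1/2).
T′ = 322 × 3.6^(1/4) / 1.2^(1/2) = 405 K.

T_eq ≈ 405 K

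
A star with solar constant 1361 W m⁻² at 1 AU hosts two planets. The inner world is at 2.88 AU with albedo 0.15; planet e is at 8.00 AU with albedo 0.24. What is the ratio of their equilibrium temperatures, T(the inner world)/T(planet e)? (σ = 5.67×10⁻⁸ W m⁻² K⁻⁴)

T₁/T₂ ≈ 1.714

T_eq = [S₀(1−A)/(4σd²)]^(1/4), so T ∝ (1−A)^(1/4) / √d.
T₁ = [1361×0.85/(4×5.67×10⁻⁸×2.88²)]^(1/4) = 157.48 K.
T₂ = [1361×0.76/(4×5.67×10⁻⁸×8.00²)]^(1/4) = 91.88 K.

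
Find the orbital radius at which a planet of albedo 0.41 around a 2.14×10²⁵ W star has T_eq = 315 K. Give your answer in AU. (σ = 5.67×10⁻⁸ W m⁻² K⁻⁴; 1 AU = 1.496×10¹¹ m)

From T_eq⁴ = L(1−A)/(16πσd²): d = √[L(1−A)/(16πσT_eq⁴)].
d = √[2.14×10²⁵ × 0.59 / (16π × 5.67×10⁻⁸ × (315)⁴)] = 2.12×10¹⁰ m = 0.142 AU.

d ≈ 0.142 AU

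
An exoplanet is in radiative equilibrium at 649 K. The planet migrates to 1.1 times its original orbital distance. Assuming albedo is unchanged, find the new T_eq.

T_eq ≈ 619 K

T_eq ∝ L^(1/4) · d^(−1/2).
T′ = 649 / 1.1^(1/2) = 619 K.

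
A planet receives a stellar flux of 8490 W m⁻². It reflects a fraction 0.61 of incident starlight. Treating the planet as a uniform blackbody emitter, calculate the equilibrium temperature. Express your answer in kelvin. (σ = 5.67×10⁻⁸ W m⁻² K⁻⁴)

Energy balance: absorbed = emitted ⇒ πR²·S(1−A) = 4πR²·σT_eq⁴, so T_eq⁴ = S(1−A)/(4σ).
T_eq = [8490 × 0.39 / (4 × 5.67×10⁻⁸)]^(1/4) = (1.46×10¹⁰)^(1/4) = 348 K.

T_eq ≈ 348 K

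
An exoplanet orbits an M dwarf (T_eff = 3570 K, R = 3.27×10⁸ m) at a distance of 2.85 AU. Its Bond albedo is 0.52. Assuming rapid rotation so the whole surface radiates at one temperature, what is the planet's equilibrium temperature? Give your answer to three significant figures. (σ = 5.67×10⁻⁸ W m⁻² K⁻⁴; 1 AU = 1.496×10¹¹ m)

d = 2.85 AU = 4.26×10¹¹ m.
L = 4πR_⋆²σT_⋆⁴ = 4π(3.27×10⁸)² × 5.67×10⁻⁸ × (3570)⁴ = 1.24×10²⁵ W.
S = L/(4πd²) = 5.42 W m⁻².
Energy balance: absorbed = emitted ⇒ πR²·S(1−A) = 4πR²·σT_eq⁴, so T_eq⁴ = S(1−A)/(4σ).
T_eq = [5.42 × 0.48 / (4 × 5.67×10⁻⁸)]^(1/4) = (1.15×10⁷)^(1/4) = 58.2 K.

T_eq ≈ 58.2 K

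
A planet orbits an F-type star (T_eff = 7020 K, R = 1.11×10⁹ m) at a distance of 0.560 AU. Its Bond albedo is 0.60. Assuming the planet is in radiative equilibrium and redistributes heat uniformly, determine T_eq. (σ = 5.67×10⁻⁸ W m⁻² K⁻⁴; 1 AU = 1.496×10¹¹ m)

d = 0.560 AU = 8.38×10¹⁰ m.
L = 4πR_⋆²σT_⋆⁴ = 4π(1.11×10⁹)² × 5.67×10⁻⁸ × (7020)⁴ = 2.13×10²⁷ W.
S = L/(4πd²) = 2.42×10⁴ W m⁻².
Energy balance: absorbed = emitted ⇒ πR²·S(1−A) = 4πR²·σT_eq⁴, so T_eq⁴ = S(1−A)/(4σ).
T_eq = [2.42×10⁴ × 0.40 / (4 × 5.67×10⁻⁸)]^(1/4) = (4.26×10¹⁰)^(1/4) = 454 K.

T_eq ≈ 454 K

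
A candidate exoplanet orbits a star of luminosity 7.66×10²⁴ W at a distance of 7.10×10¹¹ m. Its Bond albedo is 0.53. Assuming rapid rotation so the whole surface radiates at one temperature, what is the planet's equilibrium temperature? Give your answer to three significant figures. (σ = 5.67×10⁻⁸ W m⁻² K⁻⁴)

Flux: S = L/(4πd²) = 7.66×10²⁴/(4π×(7.10×10¹¹)²) = 1.21 W m⁻².
Energy balance: absorbed = emitted ⇒ πR²·S(1−A) = 4πR²·σT_eq⁴, so T_eq⁴ = S(1−A)/(4σ).
T_eq = [1.21 × 0.47 / (4 × 5.67×10⁻⁸)]^(1/4) = (2.51×10⁶)^(1/4) = 39.8 K.

T_eq ≈ 39.8 K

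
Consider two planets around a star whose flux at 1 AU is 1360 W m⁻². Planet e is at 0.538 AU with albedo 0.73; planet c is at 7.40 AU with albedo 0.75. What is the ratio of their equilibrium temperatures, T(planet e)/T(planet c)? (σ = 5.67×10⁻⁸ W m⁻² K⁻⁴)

T_eq = [S₀(1−A)/(4σd²)]^(1/4), so T ∝ (1−A)^(1/4) / √d.
T₁ = [1360×0.27/(4×5.67×10⁻⁸×0.538²)]^(1/4) = 273.48 K.
T₂ = [1360×0.25/(4×5.67×10⁻⁸×7.40²)]^(1/4) = 72.33 K.

T₁/T₂ ≈ 3.781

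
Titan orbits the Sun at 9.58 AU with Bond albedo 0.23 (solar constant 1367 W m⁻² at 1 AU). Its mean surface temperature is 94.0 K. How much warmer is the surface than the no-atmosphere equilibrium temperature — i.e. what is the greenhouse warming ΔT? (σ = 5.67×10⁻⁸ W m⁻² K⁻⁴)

ΔT ≈ 9.7 K

S = 1367/9.58² = 14.89 W m⁻².
T_eq = [S(1−A)/(4σ)]^(1/4) = [14.89×0.77/(4×5.67×10⁻⁸)]^(1/4) = 84.3 K.
ΔT = T_surf − T_eq = 94 − 84.3.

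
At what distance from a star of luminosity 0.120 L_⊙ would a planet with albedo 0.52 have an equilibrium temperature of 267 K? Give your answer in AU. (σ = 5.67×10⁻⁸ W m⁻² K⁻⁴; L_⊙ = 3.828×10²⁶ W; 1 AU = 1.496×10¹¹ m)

d ≈ 0.261 AU

L = 0.120 × 3.828×10²⁶ = 4.59×10²⁵ W.
From T_eq⁴ = L(1−A)/(16πσd²): d = √[L(1−A)/(16πσT_eq⁴)].
d = √[4.59×10²⁵ × 0.48 / (16π × 5.67×10⁻⁸ × (267)⁴)] = 3.90×10¹⁰ m = 0.261 AU.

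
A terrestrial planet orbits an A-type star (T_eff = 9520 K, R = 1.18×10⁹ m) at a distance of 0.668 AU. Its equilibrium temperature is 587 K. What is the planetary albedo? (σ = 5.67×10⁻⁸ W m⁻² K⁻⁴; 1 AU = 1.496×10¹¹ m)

d = 0.668 AU = 9.99×10¹⁰ m.
L = 4πR_⋆²σT_⋆⁴ = 4π(1.18×10⁹)² × 5.67×10⁻⁸ × (9520)⁴ = 8.15×10²⁷ W.
S = L/(4πd²) = 6.49×10⁴ W m⁻².
From T_eq⁴ = S(1−A)/(4σ): 1−A = 4σT_eq⁴/S.
1−A = 4 × 5.67×10⁻⁸ × (587)⁴ / 6.49×10⁴ = 0.415.

A ≈ 0.59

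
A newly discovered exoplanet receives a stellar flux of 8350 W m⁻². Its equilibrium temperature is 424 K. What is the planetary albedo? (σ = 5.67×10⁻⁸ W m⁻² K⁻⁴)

From T_eq⁴ = S(1−A)/(4σ): 1−A = 4σT_eq⁴/S.
1−A = 4 × 5.67×10⁻⁸ × (424)⁴ / 8350 = 0.878.

A ≈ 0.12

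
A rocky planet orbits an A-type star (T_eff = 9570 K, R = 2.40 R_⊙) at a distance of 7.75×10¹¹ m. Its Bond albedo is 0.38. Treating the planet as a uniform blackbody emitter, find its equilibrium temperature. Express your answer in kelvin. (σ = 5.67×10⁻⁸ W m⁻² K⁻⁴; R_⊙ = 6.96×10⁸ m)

R_⋆ = 2.40 × 6.96×10⁸ = 1.67×10⁹ m.
L = 4πR_⋆²σT_⋆⁴ = 4π(1.67×10⁹)² × 5.67×10⁻⁸ × (9570)⁴ = 1.67×10²⁸ W.
S = L/(4πd²) = 2210 W m⁻².
Energy balance: absorbed = emitted ⇒ πR²·S(1−A) = 4πR²·σT_eq⁴, so T_eq⁴ = S(1−A)/(4σ).
T_eq = [2210 × 0.62 / (4 × 5.67×10⁻⁸)]^(1/4) = (6.04×10⁹)^(1/4) = 279 K.

T_eq ≈ 279 K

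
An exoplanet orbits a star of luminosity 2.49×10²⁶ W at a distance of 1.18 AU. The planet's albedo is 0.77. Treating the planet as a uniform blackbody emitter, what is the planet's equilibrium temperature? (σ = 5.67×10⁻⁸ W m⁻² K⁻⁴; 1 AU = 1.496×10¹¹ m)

d = 1.18 AU = 1.77×10¹¹ m.
Flux: S = L/(4πd²) = 2.49×10²⁶/(4π×(1.77×10¹¹)²) = 636 W m⁻².
Energy balance: absorbed = emitted ⇒ πR²·S(1−A) = 4πR²·σT_eq⁴, so T_eq⁴ = S(1−A)/(4σ).
T_eq = [636 × 0.23 / (4 × 5.67×10⁻⁸)]^(1/4) = (6.45×10⁸)^(1/4) = 159 K.

T_eq ≈ 159 K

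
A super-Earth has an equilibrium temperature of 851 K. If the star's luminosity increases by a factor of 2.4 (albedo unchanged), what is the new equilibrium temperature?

T_eq ∝ L^(1/4) · d^(−1/2).
T′ = 851 × 2.4^(1/4) = 1060 K.

T_eq ≈ 1060 K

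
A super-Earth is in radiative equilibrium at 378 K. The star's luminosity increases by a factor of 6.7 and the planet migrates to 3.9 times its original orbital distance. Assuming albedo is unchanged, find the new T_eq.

T_eq ∝ L^(1/4) · d^(−1/2).
T′ = 378 × 6.7^(1/4) / 3.9^(1/2) = 308 K.

T_eq ≈ 308 K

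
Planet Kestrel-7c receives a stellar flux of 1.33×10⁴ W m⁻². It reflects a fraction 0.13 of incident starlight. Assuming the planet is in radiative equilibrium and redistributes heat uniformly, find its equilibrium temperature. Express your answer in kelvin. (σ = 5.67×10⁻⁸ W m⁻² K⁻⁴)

T_eq ≈ 475 K

Energy balance: absorbed = emitted ⇒ πR²·S(1−A) = 4πR²·σT_eq⁴, so T_eq⁴ = S(1−A)/(4σ).
T_eq = [1.33×10⁴ × 0.87 / (4 × 5.67×10⁻⁸)]^(1/4) = (5.10×10¹⁰)^(1/4) = 475 K.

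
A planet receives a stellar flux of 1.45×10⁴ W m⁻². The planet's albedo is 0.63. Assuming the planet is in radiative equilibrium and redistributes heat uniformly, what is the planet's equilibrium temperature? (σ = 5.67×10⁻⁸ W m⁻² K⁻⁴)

T_eq ≈ 392 K

Energy balance: absorbed = emitted ⇒ πR²·S(1−A) = 4πR²·σT_eq⁴, so T_eq⁴ = S(1−A)/(4σ).
T_eq = [1.45×10⁴ × 0.37 / (4 × 5.67×10⁻⁸)]^(1/4) = (2.37×10¹⁰)^(1/4) = 392 K.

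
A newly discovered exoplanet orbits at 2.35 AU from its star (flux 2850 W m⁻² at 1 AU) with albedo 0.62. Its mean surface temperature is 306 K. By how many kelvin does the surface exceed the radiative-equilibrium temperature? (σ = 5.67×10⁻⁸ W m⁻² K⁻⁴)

S = 2850/2.35² = 516.1 W m⁻².
T_eq = [S(1−A)/(4σ)]^(1/4) = [516.1×0.38/(4×5.67×10⁻⁸)]^(1/4) = 171.5 K.
ΔT = T_surf − T_eq = 306 − 171.5.

ΔT ≈ 134.5 K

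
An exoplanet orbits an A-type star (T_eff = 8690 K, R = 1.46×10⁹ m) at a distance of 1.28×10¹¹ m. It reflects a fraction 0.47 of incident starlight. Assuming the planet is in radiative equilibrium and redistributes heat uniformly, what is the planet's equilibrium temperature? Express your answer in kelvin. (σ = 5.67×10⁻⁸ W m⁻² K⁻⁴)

L = 4πR_⋆²σT_⋆⁴ = 4π(1.46×10⁹)² × 5.67×10⁻⁸ × (8690)⁴ = 8.66×10²⁷ W.
S = L/(4πd²) = 4.21×10⁴ W m⁻².
Energy balance: absorbed = emitted ⇒ πR²·S(1−A) = 4πR²·σT_eq⁴, so T_eq⁴ = S(1−A)/(4σ).
T_eq = [4.21×10⁴ × 0.53 / (4 × 5.67×10⁻⁸)]^(1/4) = (9.83×10¹⁰)^(1/4) = 560 K.

T_eq ≈ 560 K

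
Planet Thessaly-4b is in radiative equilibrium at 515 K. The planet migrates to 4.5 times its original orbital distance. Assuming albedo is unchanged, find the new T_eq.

T_eq ∝ L^(1/4) · d^(−1/2).
T′ = 515 / 4.5^(1/2) = 243 K.

T_eq ≈ 243 K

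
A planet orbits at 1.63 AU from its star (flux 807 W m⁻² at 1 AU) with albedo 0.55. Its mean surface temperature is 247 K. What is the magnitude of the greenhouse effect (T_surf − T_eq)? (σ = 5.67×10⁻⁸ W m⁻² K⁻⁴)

S = 807/1.63² = 303.7 W m⁻².
T_eq = [S(1−A)/(4σ)]^(1/4) = [303.7×0.45/(4×5.67×10⁻⁸)]^(1/4) = 156.7 K.
ΔT = T_surf − T_eq = 247 − 156.7.

ΔT ≈ 90.3 K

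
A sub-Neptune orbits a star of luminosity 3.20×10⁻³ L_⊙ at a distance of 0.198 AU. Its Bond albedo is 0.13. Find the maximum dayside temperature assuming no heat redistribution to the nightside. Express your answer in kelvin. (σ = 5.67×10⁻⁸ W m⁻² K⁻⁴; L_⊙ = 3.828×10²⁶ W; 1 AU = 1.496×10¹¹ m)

d = 0.198 AU = 2.96×10¹⁰ m.
L = 3.20×10⁻³ × 3.828×10²⁶ = 1.22×10²⁴ W.
Flux: S = L/(4πd²) = 1.22×10²⁴/(4π×(2.96×10¹⁰)²) = 111 W m⁻².
With no redistribution each surface element balances locally: S(1−A) = σT⁴.
T = [111 × 0.87 / 5.67×10⁻⁸]^(1/4) = (1.70×10⁹)^(1/4) = 203 K.

T_ss ≈ 203 K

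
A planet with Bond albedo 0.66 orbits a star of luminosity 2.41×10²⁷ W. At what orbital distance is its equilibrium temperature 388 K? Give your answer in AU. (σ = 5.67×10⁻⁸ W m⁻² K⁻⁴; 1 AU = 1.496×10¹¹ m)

d ≈ 0.753 AU

From T_eq⁴ = L(1−A)/(16πσd²): d = √[L(1−A)/(16πσT_eq⁴)].
d = √[2.41×10²⁷ × 0.34 / (16π × 5.67×10⁻⁸ × (388)⁴)] = 1.13×10¹¹ m = 0.753 AU.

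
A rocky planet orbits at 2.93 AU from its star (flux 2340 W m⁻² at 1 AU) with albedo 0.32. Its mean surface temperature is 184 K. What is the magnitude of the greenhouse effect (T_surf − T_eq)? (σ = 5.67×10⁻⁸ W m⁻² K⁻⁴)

ΔT ≈ 14.9 K

S = 2340/2.93² = 272.6 W m⁻².
T_eq = [S(1−A)/(4σ)]^(1/4) = [272.6×0.68/(4×5.67×10⁻⁸)]^(1/4) = 169.1 K.
ΔT = T_surf − T_eq = 184 − 169.1.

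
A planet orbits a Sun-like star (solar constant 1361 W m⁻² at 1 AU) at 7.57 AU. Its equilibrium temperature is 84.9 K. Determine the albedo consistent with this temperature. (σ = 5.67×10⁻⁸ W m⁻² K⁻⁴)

Flux at 7.57 AU: S = 1361/7.57² = 23.8 W m⁻².
From T_eq⁴ = S(1−A)/(4σ): 1−A = 4σT_eq⁴/S.
1−A = 4 × 5.67×10⁻⁸ × (84.9)⁴ / 23.8 = 0.496.

A ≈ 0.50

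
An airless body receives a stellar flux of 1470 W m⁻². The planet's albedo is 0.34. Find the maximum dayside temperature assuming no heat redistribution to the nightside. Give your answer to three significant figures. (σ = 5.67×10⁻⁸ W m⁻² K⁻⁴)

With no redistribution each surface element balances locally: S(1−A) = σT⁴.
T = [1470 × 0.66 / 5.67×10⁻⁸]^(1/4) = (1.71×10¹⁰)^(1/4) = 362 K.

T_ss ≈ 362 K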